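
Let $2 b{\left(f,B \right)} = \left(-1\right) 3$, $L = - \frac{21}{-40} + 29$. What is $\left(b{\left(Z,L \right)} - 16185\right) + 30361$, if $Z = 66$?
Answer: $\frac{28349}{2} \approx 14175.0$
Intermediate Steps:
$L = \frac{1181}{40}$ ($L = \left(-21\right) \left(- \frac{1}{40}\right) + 29 = \frac{21}{40} + 29 = \frac{1181}{40} \approx 29.525$)
$b{\left(f,B \right)} = - \frac{3}{2}$ ($b{\left(f,B \right)} = \frac{\left(-1\right) 3}{2} = \frac{1}{2} \left(-3\right) = - \frac{3}{2}$)
$\left(b{\left(Z,L \right)} - 16185\right) + 30361 = \left(- \frac{3}{2} - 16185\right) + 30361 = - \frac{32373}{2} + 30361 = \frac{28349}{2}$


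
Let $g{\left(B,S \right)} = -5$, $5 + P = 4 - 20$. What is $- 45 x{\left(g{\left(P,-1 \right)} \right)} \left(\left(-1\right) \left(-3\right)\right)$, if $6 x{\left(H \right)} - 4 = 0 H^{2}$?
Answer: $-90$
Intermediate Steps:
$P = -21$ ($P = -5 + \left(4 - 20\right) = -5 - 16 = -21$)
$x{\left(H \right)} = \frac{2}{3}$ ($x{\left(H \right)} = \frac{2}{3} + \frac{0 H^{2}}{6} = \frac{2}{3} + \frac{1}{6} \cdot 0 = \frac{2}{3} + 0 = \frac{2}{3}$)
$- 45 x{\left(g{\left(P,-1 \right)} \right)} \left(\left(-1\right) \left(-3\right)\right) = \left(-45\right) \frac{2}{3} \left(\left(-1\right) \left(-3\right)\right) = \left(-30\right) 3 = -90$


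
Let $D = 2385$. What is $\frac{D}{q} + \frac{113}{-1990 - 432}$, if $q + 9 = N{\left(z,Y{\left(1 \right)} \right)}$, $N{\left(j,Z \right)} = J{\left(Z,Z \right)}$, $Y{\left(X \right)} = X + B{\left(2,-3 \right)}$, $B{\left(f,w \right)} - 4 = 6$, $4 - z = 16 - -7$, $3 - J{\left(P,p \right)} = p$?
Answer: $- \frac{5778391}{41174} \approx -140.34$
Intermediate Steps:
$J{\left(P,p \right)} = 3 - p$
$z = -19$ ($z = 4 - \left(16 - -7\right) = 4 - \left(16 + 7\right) = 4 - 23 = -19$)
$B{\left(f,w \right)} = 10$ ($B{\left(f,w \right)} = 4 + 6 = 10$)
$Y{\left(X \right)} = 10 + X$ ($Y{\left(X \right)} = X + 10 = 10 + X$)
$N{\left(j,Z \right)} = 3 - Z$
$q = -17$ ($q = -9 + \left(3 - \left(10 + 1\right)\right) = -9 + \left(3 - 11\right) = -9 - 8 = -17$)
$\frac{D}{q} + \frac{113}{-1990 - 432} = \frac{2385}{-17} + \frac{113}{-1990 - 432} = 2385 \left(- \frac{1}{17}\right) + \frac{113}{-2422} = - \frac{2385}{17} + 113 \left(- \frac{1}{2422}\right) = - \frac{2385}{17} - \frac{113}{2422} = - \frac{5778391}{41174}$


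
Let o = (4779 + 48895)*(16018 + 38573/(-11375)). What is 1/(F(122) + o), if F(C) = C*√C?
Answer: 55610028248194875/47800607528674225914663902 - 7892828125*√122/47800607528674225914663902 ≈ 1.1634e-9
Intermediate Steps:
o = 9777587384298/11375 (o = 53674*(16018 + 38573*(-1/11375)) = 53674*(16018 - 38573/11375) = 53674*(182166177/11375) = 9777587384298/11375 ≈ 8.5957e+8)
F(C) = C^(3/2)
1/(F(122) + o) = 1/(122^(3/2) + 9777587384298/11375) = 1/(122*√122 + 9777587384298/11375) = 1/(9777587384298/11375 + 122*√122)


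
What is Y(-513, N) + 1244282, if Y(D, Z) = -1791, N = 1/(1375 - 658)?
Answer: 1242491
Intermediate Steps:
N = 1/717 ≈ 0.0013947
Y(-513, N) + 1244282 = -1791 + 1244282 = 1242491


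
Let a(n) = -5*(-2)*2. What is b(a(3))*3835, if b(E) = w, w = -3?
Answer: -11505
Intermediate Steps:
a(n) = 20 (a(n) = 10*2 = 20)
b(E) = -3
b(a(3))*3835 = -3*3835 = -11505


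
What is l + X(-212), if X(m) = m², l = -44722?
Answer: 222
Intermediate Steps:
l + X(-212) = -44722 + (-212)² = -44722 + 44944 = 222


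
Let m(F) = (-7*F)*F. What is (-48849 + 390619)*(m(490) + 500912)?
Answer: -403216144760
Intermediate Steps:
m(F) = -7*F**2
(-48849 + 390619)*(m(490) + 500912) = (-48849 + 390619)*(-7*490**2 + 500912) = 341770*(-7*240100 + 500912) = 341770*(-1680700 + 500912) = 341770*(-1179788) = -403216144760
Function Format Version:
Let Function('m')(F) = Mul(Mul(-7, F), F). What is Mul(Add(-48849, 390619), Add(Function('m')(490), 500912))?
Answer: -403216144760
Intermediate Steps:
Function('m')(F) = Mul(-7, Pow(F, 2))
Mul(Add(-48849, 390619), Add(Function('m')(490), 500912)) = Mul(Add(-48849, 390619), Add(Mul(-7, Pow(490, 2)), 500912)) = Mul(341770, Add(Mul(-7, 240100), 500912)) = Mul(341770, Add(-1680700, 500912)) = Mul(341770, -1179788) = -403216144760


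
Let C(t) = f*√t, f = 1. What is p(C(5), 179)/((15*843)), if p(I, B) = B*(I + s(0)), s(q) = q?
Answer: 179*√5/12645 ≈ 0.031653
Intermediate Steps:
C(t) = √t (C(t) = 1*√t = √t)
p(I, B) = B*I (p(I, B) = B*(I + 0) = B*I)
p(C(5), 179)/((15*843)) = (179*√5)/((15*843)) = (179*√5)/12645 = (179*√5)*(1/12645) = 179*√5/12645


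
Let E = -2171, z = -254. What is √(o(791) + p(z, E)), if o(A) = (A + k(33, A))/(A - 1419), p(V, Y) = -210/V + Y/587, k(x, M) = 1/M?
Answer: I*√1416372607408452399902/18516033326 ≈ 2.0325*I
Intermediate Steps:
p(V, Y) = -210/V + Y/587 (p(V, Y) = -210/V + Y*(1/587) = -210/V + Y/587)
o(A) = (A + 1/A)/(-1419 + A) (o(A) = (A + 1/A)/(A - 1419) = (A + 1/A)/(-1419 + A))
√(o(791) + p(z, E)) = √((1 + 791²)/(791*(-1419 + 791)) + (-210/(-254) + (1/587)*(-2171))) = √((1/791)*(1 + 625681)/(-628) + (-210*(-1/254) - 2171/587)) = √((1/791)*(-1/628)*625682 + (105/127 - 2171/587)) = √(-312841/248374 - 214082/74549) = √(-76494386377/18516033326) = I*√1416372607408452399902/18516033326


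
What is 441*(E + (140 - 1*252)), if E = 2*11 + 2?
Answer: -38808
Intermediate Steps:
E = 24 (E = 22 + 2 = 24)
441*(E + (140 - 1*252)) = 441*(24 + (140 - 1*252)) = 441*(24 + (140 - 252)) = 441*(24 - 112) = 441*(-88) = -38808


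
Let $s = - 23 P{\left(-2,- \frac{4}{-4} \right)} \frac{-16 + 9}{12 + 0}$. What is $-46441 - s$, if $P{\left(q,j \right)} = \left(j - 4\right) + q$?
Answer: $- \frac{556487}{12} \approx -46374.0$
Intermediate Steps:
$P{\left(q,j \right)} = -4 + j + q$ ($P{\left(q,j \right)} = \left(-4 + j\right) + q = -4 + j + q$)
$s = - \frac{805}{12}$ ($s = - 23 \left(-4 - \frac{4}{-4} - 2\right) \frac{-16 + 9}{12 + 0} = - 23 \left(-4 - -1 - 2\right) \left(- \frac{7}{12}\right) = - 23 \left(-4 + 1 - 2\right) \left(\left(-7\right) \frac{1}{12}\right) = \left(-23\right) \left(-5\right) \left(- \frac{7}{12}\right) = 115 \left(- \frac{7}{12}\right) = - \frac{805}{12} \approx -67.083$)
$-46441 - s = -46441 - - \frac{805}{12} = -46441 + \frac{805}{12} = - \frac{556487}{12}$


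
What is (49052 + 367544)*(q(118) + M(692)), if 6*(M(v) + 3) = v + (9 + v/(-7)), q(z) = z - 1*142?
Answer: 213922046/7 ≈ 3.0560e+7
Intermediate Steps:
q(z) = -142 + z (q(z) = z - 142 = -142 + z)
M(v) = -3/2 + v/7 (M(v) = -3 + (v + (9 + v/(-7)))/6 = -3 + (v + (9 - v/7))/6 = -3 + (9 + 6*v/7)/6 = -3 + (3/2 + v/7) = -3/2 + v/7)
(49052 + 367544)*(q(118) + M(692)) = (49052 + 367544)*((-142 + 118) + (-3/2 + (⅐)*692)) = 416596*(-24 + (-3/2 + 692/7)) = 416596*(-24 + 1363/14) = 416596*(1027/14) = 213922046/7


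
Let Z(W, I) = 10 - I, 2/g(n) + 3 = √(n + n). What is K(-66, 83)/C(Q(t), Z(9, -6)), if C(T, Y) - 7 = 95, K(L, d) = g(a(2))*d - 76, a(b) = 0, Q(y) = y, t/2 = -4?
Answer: -197/153 ≈ -1.2876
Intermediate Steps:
t = -8 (t = 2*(-4) = -8)
g(n) = 2/(-3 + √2*√n) (g(n) = 2/(-3 + √(n + n)) = 2/(-3 + √(2*n)) = 2/(-3 + √2*√n))
K(L, d) = -76 - 2*d/3 (K(L, d) = (2/(-3 + √2*√0))*d - 76 = (2/(-3 + √2*0))*d - 76 = (2/(-3 + 0))*d - 76 = (2/(-3))*d - 76 = (2*(-⅓))*d - 76 = -2*d/3 - 76 = -76 - 2*d/3)
C(T, Y) = 102 (C(T, Y) = 7 + 95 = 102)
K(-66, 83)/C(Q(t), Z(9, -6)) = (-76 - ⅔*83)/102 = (-76 - 166/3)*(1/102) = -394/3*1/102 = -197/153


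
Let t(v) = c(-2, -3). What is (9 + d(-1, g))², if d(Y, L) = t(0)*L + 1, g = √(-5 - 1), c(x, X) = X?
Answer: 46 - 60*I*√6 ≈ 46.0 - 146.97*I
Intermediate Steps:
g = I*√6 (g = √(-6) = I*√6 ≈ 2.4495*I)
t(v) = -3
d(Y, L) = 1 - 3*L (d(Y, L) = -3*L + 1 = 1 - 3*L)
(9 + d(-1, g))² = (9 + (1 - 3*I*√6))² = (10 - 3*I*√6)²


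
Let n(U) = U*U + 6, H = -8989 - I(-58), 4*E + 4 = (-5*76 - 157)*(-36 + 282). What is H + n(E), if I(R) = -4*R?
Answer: 4362961949/4 ≈ 1.0907e+9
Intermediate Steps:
E = -66053/2 (E = -1 + ((-5*76 - 157)*(-36 + 282))/4 = -1 + ((-380 - 157)*246)/4 = -1 + (-537*246)/4 = -1 + (1/4)*(-132102) = -1 - 66051/2 = -66053/2 ≈ -33027.)
H = -9221 (H = -8989 - (-4)*(-58) = -8989 - 1*232 = -8989 - 232 = -9221)
n(U) = 6 + U**2 (n(U) = U**2 + 6 = 6 + U**2)
H + n(E) = -9221 + (6 + (-66053/2)**2) = -9221 + (6 + 4362998809/4) = -9221 + 4362998833/4 = 4362961949/4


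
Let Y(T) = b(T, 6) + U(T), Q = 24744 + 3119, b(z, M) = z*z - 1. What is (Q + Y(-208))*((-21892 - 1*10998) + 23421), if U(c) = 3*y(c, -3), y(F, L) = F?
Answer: -667583438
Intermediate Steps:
b(z, M) = -1 + z² (b(z, M) = z² - 1 = -1 + z²)
U(c) = 3*c
Q = 27863
Y(T) = -1 + T² + 3*T (Y(T) = (-1 + T²) + 3*T = -1 + T² + 3*T)
(Q + Y(-208))*((-21892 - 1*10998) + 23421) = (27863 + (-1 + (-208)² + 3*(-208)))*((-21892 - 1*10998) + 23421) = (27863 + (-1 + 43264 - 624))*((-21892 - 10998) + 23421) = (27863 + 42639)*(-32890 + 23421) = 70502*(-9469) = -667583438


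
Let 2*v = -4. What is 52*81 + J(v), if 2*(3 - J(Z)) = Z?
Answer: 4216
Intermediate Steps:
v = -2 (v = (½)*(-4) = -2)
J(Z) = 3 - Z/2
52*81 + J(v) = 52*81 + (3 - ½*(-2)) = 4212 + (3 + 1) = 4212 + 4 = 4216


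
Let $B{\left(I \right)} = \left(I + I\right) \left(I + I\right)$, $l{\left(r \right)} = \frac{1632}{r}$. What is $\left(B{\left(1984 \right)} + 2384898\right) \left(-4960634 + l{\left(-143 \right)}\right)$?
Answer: $- \frac{12860864359181068}{143} \approx -8.9936 \cdot 10^{13}$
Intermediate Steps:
$B{\left(I \right)} = 4 I^{2}$ ($B{\left(I \right)} = 2 I 2 I = 4 I^{2}$)
$\left(B{\left(1984 \right)} + 2384898\right) \left(-4960634 + l{\left(-143 \right)}\right) = \left(4 \cdot 1984^{2} + 2384898\right) \left(-4960634 + \frac{1632}{-143}\right) = \left(4 \cdot 3936256 + 2384898\right) \left(-4960634 + 1632 \left(- \frac{1}{143}\right)\right) = \left(15745024 + 2384898\right) \left(-4960634 - \frac{1632}{143}\right) = 18129922 \left(- \frac{709372294}{143}\right) = - \frac{12860864359181068}{143}$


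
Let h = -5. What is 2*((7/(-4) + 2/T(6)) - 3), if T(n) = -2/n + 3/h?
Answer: -193/14 ≈ -13.786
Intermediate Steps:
T(n) = -⅗ - 2/n (T(n) = -2/n + 3/(-5) = -2/n + 3*(-⅕) = -2/n - ⅗ = -⅗ - 2/n)
2*((7/(-4) + 2/T(6)) - 3) = 2*((7/(-4) + 2/(-⅗ - 2/6)) - 3) = 2*((7*(-¼) + 2/(-⅗ - 2*⅙)) - 3) = 2*((-7/4 + 2/(-⅗ - ⅓)) - 3) = 2*((-7/4 + 2/(-14/15)) - 3) = 2*((-7/4 + 2*(-15/14)) - 3) = 2*((-7/4 - 15/7) - 3) = 2*(-109/28 - 3) = 2*(-193/28) = -193/14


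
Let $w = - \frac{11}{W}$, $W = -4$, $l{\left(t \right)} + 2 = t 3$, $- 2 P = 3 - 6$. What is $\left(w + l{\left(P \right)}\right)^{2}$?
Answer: $\frac{441}{16} \approx 27.563$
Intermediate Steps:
$P = \frac{3}{2}$ ($P = - \frac{3 - 6}{2} = \left(- \frac{1}{2}\right) \left(-3\right) = \frac{3}{2} \approx 1.5$)
$l{\left(t \right)} = -2 + 3 t$ ($l{\left(t \right)} = -2 + t 3 = -2 + 3 t$)
$w = \frac{11}{4}$ ($w = - \frac{11}{-4} = \left(-11\right) \left(- \frac{1}{4}\right) = \frac{11}{4} \approx 2.75$)
$\left(w + l{\left(P \right)}\right)^{2} = \left(\frac{11}{4} + \left(-2 + 3 \cdot \frac{3}{2}\right)\right)^{2} = \left(\frac{11}{4} + \left(-2 + \frac{9}{2}\right)\right)^{2} = \left(\frac{11}{4} + \frac{5}{2}\right)^{2} = \left(\frac{21}{4}\right)^{2} = \frac{441}{16}$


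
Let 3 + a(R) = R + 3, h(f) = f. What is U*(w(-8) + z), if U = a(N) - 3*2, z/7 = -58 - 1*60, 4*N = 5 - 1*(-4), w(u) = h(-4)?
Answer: 6225/2 ≈ 3112.5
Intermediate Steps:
w(u) = -4
N = 9/4 (N = (5 - 1*(-4))/4 = (5 + 4)/4 = (1/4)*9 = 9/4 ≈ 2.2500)
a(R) = R (a(R) = -3 + (R + 3) = -3 + (3 + R) = R)
z = -826 (z = 7*(-58 - 1*60) = 7*(-58 - 60) = 7*(-118) = -826)
U = -15/4 (U = 9/4 - 3*2 = 9/4 - 6 = -15/4 ≈ -3.7500)
U*(w(-8) + z) = -15*(-4 - 826)/4 = -15/4*(-830) = 6225/2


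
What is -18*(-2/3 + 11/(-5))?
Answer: 258/5 ≈ 51.600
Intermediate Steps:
-18*(-2/3 + 11/(-5)) = -18*(-2*⅓ + 11*(-⅕)) = -18*(-⅔ - 11/5) = -18*(-43/15) = 258/5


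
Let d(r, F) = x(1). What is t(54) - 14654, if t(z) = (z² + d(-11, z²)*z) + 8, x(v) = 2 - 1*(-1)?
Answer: -11568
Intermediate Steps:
x(v) = 3 (x(v) = 2 + 1 = 3)
d(r, F) = 3
t(z) = 8 + z² + 3*z (t(z) = (z² + 3*z) + 8 = 8 + z² + 3*z)
t(54) - 14654 = (8 + 54² + 3*54) - 14654 = (8 + 2916 + 162) - 14654 = 3086 - 14654 = -11568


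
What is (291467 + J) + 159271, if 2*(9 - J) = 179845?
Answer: 721649/2 ≈ 3.6082e+5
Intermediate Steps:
J = -179827/2 (J = 9 - ½*179845 = 9 - 179845/2 = -179827/2 ≈ -89914.)
(291467 + J) + 159271 = (291467 - 179827/2) + 159271 = 403107/2 + 159271 = 721649/2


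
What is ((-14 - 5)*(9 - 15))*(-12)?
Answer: -1368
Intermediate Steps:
((-14 - 5)*(9 - 15))*(-12) = -19*(-6)*(-12) = 114*(-12) = -1368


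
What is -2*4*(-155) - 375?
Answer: 865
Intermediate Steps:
-2*4*(-155) - 375 = -8*(-155) - 375 = 1240 - 375 = 865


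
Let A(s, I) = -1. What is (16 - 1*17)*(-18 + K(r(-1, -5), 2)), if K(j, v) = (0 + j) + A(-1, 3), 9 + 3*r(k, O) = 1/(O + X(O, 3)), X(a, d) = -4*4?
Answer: 1387/63 ≈ 22.016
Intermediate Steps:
X(a, d) = -16
r(k, O) = -3 + 1/(3*(-16 + O)) (r(k, O) = -3 + 1/(3*(O - 16)) = -3 + 1/(3*(-16 + O)))
K(j, v) = -1 + j (K(j, v) = (0 + j) - 1 = j - 1 = -1 + j)
(16 - 1*17)*(-18 + K(r(-1, -5), 2)) = (16 - 1*17)*(-18 + (-1 + (145 - 9*(-5))/(3*(-16 - 5)))) = (16 - 17)*(-18 + (-1 + (1/3)*(145 + 45)/(-21))) = -(-18 + (-1 + (1/3)*(-1/21)*190)) = -(-18 + (-1 - 190/63)) = -(-18 - 253/63) = -1*(-1387/63) = 1387/63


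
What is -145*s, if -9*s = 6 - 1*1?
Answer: 725/9 ≈ 80.556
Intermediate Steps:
s = -5/9 (s = -(6 - 1*1)/9 = -(6 - 1)/9 = -⅑*5 = -5/9 ≈ -0.55556)
-145*s = -145*(-5/9) = 725/9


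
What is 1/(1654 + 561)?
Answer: 1/2215 ≈ 0.00045147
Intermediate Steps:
1/(1654 + 561) = 1/2215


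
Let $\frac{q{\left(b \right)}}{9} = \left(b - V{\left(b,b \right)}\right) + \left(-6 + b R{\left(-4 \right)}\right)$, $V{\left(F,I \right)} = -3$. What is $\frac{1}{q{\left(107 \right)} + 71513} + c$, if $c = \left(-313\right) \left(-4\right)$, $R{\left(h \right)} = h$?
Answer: $\frac{85883445}{68597} \approx 1252.0$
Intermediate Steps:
$c = 1252$
$q{\left(b \right)} = -27 - 27 b$ ($q{\left(b \right)} = 9 \left(\left(b - -3\right) + \left(-6 + b \left(-4\right)\right)\right) = 9 \left(\left(b + 3\right) - \left(6 + 4 b\right)\right) = 9 \left(\left(3 + b\right) - \left(6 + 4 b\right)\right) = 9 \left(-3 - 3 b\right) = -27 - 27 b$)
$\frac{1}{q{\left(107 \right)} + 71513} + c = \frac{1}{\left(-27 - 2889\right) + 71513} + 1252 = \frac{1}{-2916 + 71513} + 1252 = \frac{1}{68597} + 1252 = \frac{85883445}{68597}$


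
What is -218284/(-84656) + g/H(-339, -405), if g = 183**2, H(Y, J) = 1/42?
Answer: 2706184073/1924 ≈ 1.4065e+6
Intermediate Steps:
H(Y, J) = 1/42
g = 33489
-218284/(-84656) + g/H(-339, -405) = -218284/(-84656) + 33489/(1/42) = -218284*(-1/84656) + 33489*42 = 4961/1924 + 1406538 = 2706184073/1924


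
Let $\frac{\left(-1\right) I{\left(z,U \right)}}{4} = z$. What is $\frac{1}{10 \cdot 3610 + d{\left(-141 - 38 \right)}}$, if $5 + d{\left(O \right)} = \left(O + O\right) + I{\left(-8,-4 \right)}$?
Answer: $\frac{1}{35769} \approx 2.7957 \cdot 10^{-5}$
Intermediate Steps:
$I{\left(z,U \right)} = - 4 z$
$d{\left(O \right)} = 27 + 2 O$ ($d{\left(O \right)} = -5 + \left(\left(O + O\right) - -32\right) = -5 + \left(2 O + 32\right) = -5 + \left(32 + 2 O\right) = 27 + 2 O$)
$\frac{1}{10 \cdot 3610 + d{\left(-141 - 38 \right)}} = \frac{1}{10 \cdot 3610 + \left(27 + 2 \left(-141 - 38\right)\right)} = \frac{1}{36100 + \left(27 + 2 \left(-179\right)\right)} = \frac{1}{36100 + \left(27 - 358\right)} = \frac{1}{36100 - 331} = \frac{1}{35769}$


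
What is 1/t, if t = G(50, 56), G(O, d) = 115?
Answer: 1/115 ≈ 0.0086956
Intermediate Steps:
t = 115
1/t = 1/115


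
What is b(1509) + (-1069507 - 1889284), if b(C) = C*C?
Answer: -681710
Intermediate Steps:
b(C) = C**2
b(1509) + (-1069507 - 1889284) = 1509**2 + (-1069507 - 1889284) = 2277081 - 2958791 = -681710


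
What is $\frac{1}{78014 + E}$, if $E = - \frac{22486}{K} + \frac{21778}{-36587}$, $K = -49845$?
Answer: $\frac{1823679015}{142272231847082} \approx 1.2818 \cdot 10^{-5}$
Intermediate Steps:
$E = - \frac{262829128}{1823679015}$ ($E = - \frac{22486}{-49845} + \frac{21778}{-36587} = \left(-22486\right) \left(- \frac{1}{49845}\right) + 21778 \left(- \frac{1}{36587}\right) = \frac{22486}{49845} - \frac{21778}{36587} = - \frac{262829128}{1823679015} \approx -0.14412$)
$\frac{1}{78014 + E} = \frac{1}{78014 - \frac{262829128}{1823679015}} = \frac{1}{\frac{142272231847082}{1823679015}} = \frac{1823679015}{142272231847082}$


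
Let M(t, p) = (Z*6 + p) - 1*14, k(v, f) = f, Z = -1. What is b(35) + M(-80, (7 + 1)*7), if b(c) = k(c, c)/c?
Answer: 37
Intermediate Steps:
b(c) = 1 (b(c) = c/c = 1)
M(t, p) = -20 + p (M(t, p) = (-1*6 + p) - 1*14 = (-6 + p) - 14 = -20 + p)
b(35) + M(-80, (7 + 1)*7) = 1 + (-20 + (7 + 1)*7) = 1 + (-20 + 8*7) = 1 + (-20 + 56) = 1 + 36 = 37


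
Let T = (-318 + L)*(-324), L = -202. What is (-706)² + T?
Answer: 666916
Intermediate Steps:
T = 168480 (T = (-318 - 202)*(-324) = -520*(-324) = 168480)
(-706)² + T = (-706)² + 168480 = 498436 + 168480 = 666916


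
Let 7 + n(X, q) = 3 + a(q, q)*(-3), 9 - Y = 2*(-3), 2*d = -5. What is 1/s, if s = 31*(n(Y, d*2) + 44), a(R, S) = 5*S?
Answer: 1/3565 ≈ 0.00028051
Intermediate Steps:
d = -5/2 (d = (1/2)*(-5) = -5/2 ≈ -2.5000)
Y = 15 (Y = 9 - 2*(-3) = 9 - 1*(-6) = 9 + 6 = 15)
n(X, q) = -4 - 15*q (n(X, q) = -7 + (3 + (5*q)*(-3)) = -7 + (3 - 15*q) = -4 - 15*q)
s = 3565 (s = 31*((-4 - (-75)*2/2) + 44) = 31*((-4 - 15*(-5)) + 44) = 31*((-4 + 75) + 44) = 31*(71 + 44) = 31*115 = 3565)
1/s = 1/3565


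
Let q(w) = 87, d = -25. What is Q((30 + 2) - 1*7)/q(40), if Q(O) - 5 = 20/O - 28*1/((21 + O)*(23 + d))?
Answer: 234/3335 ≈ 0.070165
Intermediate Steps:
Q(O) = 5 - 28/(-42 - 2*O) + 20/O (Q(O) = 5 + (20/O - 28*1/((21 + O)*(23 - 25))) = 5 + (20/O - 28*(-1/(2*(21 + O)))) = 5 + (20/O - 28/(-42 - 2*O)) = 5 + (-28/(-42 - 2*O) + 20/O) = 5 - 28/(-42 - 2*O) + 20/O)
Q((30 + 2) - 1*7)/q(40) = ((420 + 5*((30 + 2) - 1*7)² + 139*((30 + 2) - 1*7))/(((30 + 2) - 1*7)*(21 + ((30 + 2) - 1*7))))/87 = ((420 + 5*(32 - 7)² + 139*(32 - 7))/((32 - 7)*(21 + (32 - 7))))*(1/87) = ((420 + 5*25² + 139*25)/(25*(21 + 25)))*(1/87) = ((1/25)*(420 + 5*625 + 3475)/46)*(1/87) = ((1/25)*(1/46)*(420 + 3125 + 3475))*(1/87) = ((1/25)*(1/46)*7020)*(1/87) = (702/115)*(1/87) = 234/3335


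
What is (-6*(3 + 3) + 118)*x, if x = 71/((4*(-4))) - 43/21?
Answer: -89339/168 ≈ -531.78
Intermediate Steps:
x = -2179/336 (x = 71/(-16) - 43*1/21 = 71*(-1/16) - 43/21 = -71/16 - 43/21 = -2179/336 ≈ -6.4851)
(-6*(3 + 3) + 118)*x = (-6*(3 + 3) + 118)*(-2179/336) = (-6*6 + 118)*(-2179/336) = (-36 + 118)*(-2179/336) = 82*(-2179/336) = -89339/168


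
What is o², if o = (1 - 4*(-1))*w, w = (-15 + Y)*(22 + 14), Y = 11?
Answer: 518400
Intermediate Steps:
w = -144 (w = (-15 + 11)*(22 + 14) = -4*36 = -144)
o = -720 (o = (1 - 4*(-1))*(-144) = (1 + 4)*(-144) = 5*(-144) = -720)
o² = (-720)² = 518400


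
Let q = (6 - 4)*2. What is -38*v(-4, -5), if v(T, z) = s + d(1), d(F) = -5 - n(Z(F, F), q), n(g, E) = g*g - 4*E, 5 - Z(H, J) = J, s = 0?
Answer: 190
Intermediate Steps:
Z(H, J) = 5 - J
q = 4 (q = 2*2 = 4)
n(g, E) = g**2 - 4*E
d(F) = 11 - (5 - F)**2 (d(F) = -5 - ((5 - F)**2 - 4*4) = -5 - ((5 - F)**2 - 16) = -5 - (-16 + (5 - F)**2) = -5 + (16 - (5 - F)**2) = 11 - (5 - F)**2)
v(T, z) = -5 (v(T, z) = 0 + (11 - (-5 + 1)**2) = 0 + (11 - 1*(-4)**2) = 0 + (11 - 1*16) = 0 + (11 - 16) = 0 - 5 = -5)
-38*v(-4, -5) = -38*(-5) = 190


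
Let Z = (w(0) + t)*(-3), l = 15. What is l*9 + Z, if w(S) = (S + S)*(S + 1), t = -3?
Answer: 144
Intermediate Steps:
w(S) = 2*S*(1 + S) (w(S) = (2*S)*(1 + S) = 2*S*(1 + S))
Z = 9 (Z = (2*0*(1 + 0) - 3)*(-3) = (2*0*1 - 3)*(-3) = (0 - 3)*(-3) = -3*(-3) = 9)
l*9 + Z = 15*9 + 9 = 135 + 9 = 144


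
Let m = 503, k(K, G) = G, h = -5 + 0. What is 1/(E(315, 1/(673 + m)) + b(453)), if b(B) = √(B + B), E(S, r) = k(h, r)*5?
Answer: -5880/1252976231 + 1382976*√906/1252976231 ≈ 0.033218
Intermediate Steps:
h = -5
E(S, r) = 5*r (E(S, r) = r*5 = 5*r)
b(B) = √2*√B (b(B) = √(2*B) = √2*√B)
1/(E(315, 1/(673 + m)) + b(453)) = 1/(5/(673 + 503) + √2*√453) = 1/(5/1176 + √906)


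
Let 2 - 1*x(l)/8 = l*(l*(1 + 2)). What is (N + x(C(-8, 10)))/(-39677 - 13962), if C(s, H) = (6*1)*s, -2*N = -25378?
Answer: 42591/53639 ≈ 0.79403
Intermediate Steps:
N = 12689 (N = -1/2*(-25378) = 12689)
C(s, H) = 6*s
x(l) = 16 - 24*l**2 (x(l) = 16 - 8*l*l*(1 + 2) = 16 - 8*l*l*3 = 16 - 8*l*3*l = 16 - 24*l**2)
(N + x(C(-8, 10)))/(-39677 - 13962) = (12689 + (16 - 24*(6*(-8))**2))/(-39677 - 13962) = (12689 + (16 - 24*(-48)**2))/(-53639) = (12689 + (16 - 24*2304))*(-1/53639) = (12689 + (16 - 55296))*(-1/53639) = (12689 - 55280)*(-1/53639) = -42591*(-1/53639) = 42591/53639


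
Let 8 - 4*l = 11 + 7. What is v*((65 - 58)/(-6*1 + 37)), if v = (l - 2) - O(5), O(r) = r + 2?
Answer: -161/62 ≈ -2.5968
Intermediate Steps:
O(r) = 2 + r
l = -5/2 (l = 2 - (11 + 7)/4 = 2 - 1/4*18 = 2 - 9/2 = -5/2 ≈ -2.5000)
v = -23/2 (v = (-5/2 - 2) - (2 + 5) = -9/2 - 1*7 = -9/2 - 7 = -23/2 ≈ -11.500)
v*((65 - 58)/(-6*1 + 37)) = -23*(65 - 58)/(2*(-6*1 + 37)) = -161/(2*(-6 + 37)) = -161/(2*31) = -23/2*7/31 = -161/62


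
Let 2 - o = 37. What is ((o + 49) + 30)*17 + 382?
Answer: 1130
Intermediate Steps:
o = -35 (o = 2 - 1*37 = 2 - 37 = -35)
((o + 49) + 30)*17 + 382 = ((-35 + 49) + 30)*17 + 382 = (14 + 30)*17 + 382 = 44*17 + 382 = 748 + 382 = 1130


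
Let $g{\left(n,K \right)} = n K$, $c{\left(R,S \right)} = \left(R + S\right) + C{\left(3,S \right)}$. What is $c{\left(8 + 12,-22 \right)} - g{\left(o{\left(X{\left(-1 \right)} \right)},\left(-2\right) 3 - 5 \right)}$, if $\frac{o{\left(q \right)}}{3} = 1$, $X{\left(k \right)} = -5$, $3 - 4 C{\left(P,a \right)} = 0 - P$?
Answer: $\frac{65}{2} \approx 32.5$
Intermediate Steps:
$C{\left(P,a \right)} = \frac{3}{4} + \frac{P}{4}$ ($C{\left(P,a \right)} = \frac{3}{4} - \frac{0 - P}{4} = \frac{3}{4} - \frac{\left(-1\right) P}{4} = \frac{3}{4} + \frac{P}{4}$)
$o{\left(q \right)} = 3$ ($o{\left(q \right)} = 3 \cdot 1 = 3$)
$c{\left(R,S \right)} = \frac{3}{2} + R + S$ ($c{\left(R,S \right)} = \left(R + S\right) + \left(\frac{3}{4} + \frac{1}{4} \cdot 3\right) = \left(R + S\right) + \left(\frac{3}{4} + \frac{3}{4}\right) = \left(R + S\right) + \frac{3}{2} = \frac{3}{2} + R + S$)
$g{\left(n,K \right)} = K n$
$c{\left(8 + 12,-22 \right)} - g{\left(o{\left(X{\left(-1 \right)} \right)},\left(-2\right) 3 - 5 \right)} = \left(\frac{3}{2} + \left(8 + 12\right) - 22\right) - \left(\left(-2\right) 3 - 5\right) 3 = \left(\frac{3}{2} + 20 - 22\right) - \left(-6 - 5\right) 3 = - \frac{1}{2} - \left(-11\right) 3 = - \frac{1}{2} - -33 = - \frac{1}{2} + 33 = \frac{65}{2}$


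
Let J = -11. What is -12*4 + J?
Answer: -59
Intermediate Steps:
-12*4 + J = -12*4 - 11 = -48 - 11 = -59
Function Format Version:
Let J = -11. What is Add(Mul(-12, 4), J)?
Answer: -59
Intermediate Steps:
Add(Mul(-12, 4), J) = Add(Mul(-12, 4), -11) = Add(-48, -11) = -59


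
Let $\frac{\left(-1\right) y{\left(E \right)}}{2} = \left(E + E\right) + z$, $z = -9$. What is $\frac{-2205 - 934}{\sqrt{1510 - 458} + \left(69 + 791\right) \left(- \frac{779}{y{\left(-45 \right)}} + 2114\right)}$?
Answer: $- \frac{27914260651695}{16137239098834724} + \frac{30765339 \sqrt{263}}{16137239098834724} \approx -0.0017298$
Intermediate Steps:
$y{\left(E \right)} = 18 - 4 E$ ($y{\left(E \right)} = - 2 \left(\left(E + E\right) - 9\right) = - 2 \left(2 E - 9\right) = - 2 \left(-9 + 2 E\right) = 18 - 4 E$)
$\frac{-2205 - 934}{\sqrt{1510 - 458} + \left(69 + 791\right) \left(- \frac{779}{y{\left(-45 \right)}} + 2114\right)} = \frac{-2205 - 934}{\sqrt{1510 - 458} + \left(69 + 791\right) \left(- \frac{779}{18 - -180} + 2114\right)} = - \frac{3139}{\sqrt{1052} + 860 \left(- \frac{779}{18 + 180} + 2114\right)} = - \frac{3139}{2 \sqrt{263} + 860 \left(- \frac{779}{198} + 2114\right)} = - \frac{3139}{2 \sqrt{263} + 860 \cdot \frac{417793}{198}} = - \frac{3139}{2 \sqrt{263} + \frac{179650990}{99}} = - \frac{3139}{\frac{179650990}{99} + 2 \sqrt{263}}$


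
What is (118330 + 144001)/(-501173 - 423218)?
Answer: -262331/924391 ≈ -0.28379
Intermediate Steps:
(118330 + 144001)/(-501173 - 423218) = 262331/(-924391) = 262331*(-1/924391) = -262331/924391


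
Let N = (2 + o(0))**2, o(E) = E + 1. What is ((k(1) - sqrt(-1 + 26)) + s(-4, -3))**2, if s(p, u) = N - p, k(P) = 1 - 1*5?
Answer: 16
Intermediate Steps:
o(E) = 1 + E
k(P) = -4 (k(P) = 1 - 5 = -4)
N = 9 (N = (2 + (1 + 0))**2 = (2 + 1)**2 = 3**2 = 9)
s(p, u) = 9 - p
((k(1) - sqrt(-1 + 26)) + s(-4, -3))**2 = ((-4 - sqrt(-1 + 26)) + (9 - 1*(-4)))**2 = ((-4 - sqrt(25)) + (9 + 4))**2 = ((-4 - 1*5) + 13)**2 = ((-4 - 5) + 13)**2 = (-9 + 13)**2 = 4**2 = 16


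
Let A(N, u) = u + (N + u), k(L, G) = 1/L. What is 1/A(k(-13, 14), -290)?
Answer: -13/7541 ≈ -0.0017239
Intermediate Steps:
k(L, G) = 1/L
A(N, u) = N + 2*u
1/A(k(-13, 14), -290) = 1/(1/(-13) + 2*(-290)) = 1/(-1/13 - 580) = 1/(-7541/13) = -13/7541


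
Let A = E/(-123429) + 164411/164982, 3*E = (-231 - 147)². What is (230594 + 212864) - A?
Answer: 3010124202937567/6787854426 ≈ 4.4346e+5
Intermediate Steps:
E = 47628 (E = (-231 - 147)²/3 = (⅓)*(-378)² = (⅓)*142884 = 47628)
A = 4145107541/6787854426 (A = 47628/(-123429) + 164411/164982 = 47628*(-1/123429) + 164411*(1/164982) = -15876/41143 + 164411/164982 = 4145107541/6787854426 ≈ 0.61067)
(230594 + 212864) - A = (230594 + 212864) - 1*4145107541/6787854426 = 443458 - 4145107541/6787854426 = 3010124202937567/6787854426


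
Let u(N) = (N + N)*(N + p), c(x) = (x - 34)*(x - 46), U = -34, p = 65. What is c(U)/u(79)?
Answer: 170/711 ≈ 0.23910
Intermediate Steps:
c(x) = (-46 + x)*(-34 + x) (c(x) = (-34 + x)*(-46 + x) = (-46 + x)*(-34 + x))
u(N) = 2*N*(65 + N) (u(N) = (N + N)*(N + 65) = (2*N)*(65 + N) = 2*N*(65 + N))
c(U)/u(79) = (1564 + (-34)² - 80*(-34))/((2*79*(65 + 79))) = (1564 + 1156 + 2720)/((2*79*144)) = 5440/22752 = 5440*(1/22752) = 170/711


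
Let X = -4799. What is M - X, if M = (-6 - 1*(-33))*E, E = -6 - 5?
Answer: 4502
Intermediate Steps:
E = -11
M = -297 (M = (-6 - 1*(-33))*(-11) = (-6 + 33)*(-11) = 27*(-11) = -297)
M - X = -297 - 1*(-4799) = -297 + 4799 = 4502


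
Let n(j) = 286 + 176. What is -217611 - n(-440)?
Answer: -218073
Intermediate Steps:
n(j) = 462
-217611 - n(-440) = -217611 - 1*462 = -217611 - 462 = -218073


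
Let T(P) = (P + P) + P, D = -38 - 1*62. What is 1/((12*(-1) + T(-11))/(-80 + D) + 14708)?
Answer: 4/58833 ≈ 6.7989e-5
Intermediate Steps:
D = -100 (D = -38 - 62 = -100)
T(P) = 3*P (T(P) = 2*P + P = 3*P)
1/((12*(-1) + T(-11))/(-80 + D) + 14708) = 1/((12*(-1) + 3*(-11))/(-80 - 100) + 14708) = 1/((-12 - 33)/(-180) + 14708) = 1/(-45*(-1/180) + 14708) = 1/(1/4 + 14708) = 1/(58833/4) = 4/58833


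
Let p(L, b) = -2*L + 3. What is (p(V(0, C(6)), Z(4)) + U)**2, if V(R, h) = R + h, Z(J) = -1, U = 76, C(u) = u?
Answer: 4489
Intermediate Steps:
p(L, b) = 3 - 2*L
(p(V(0, C(6)), Z(4)) + U)**2 = ((3 - 2*(0 + 6)) + 76)**2 = ((3 - 2*6) + 76)**2 = ((3 - 12) + 76)**2 = (-9 + 76)**2 = 67**2 = 4489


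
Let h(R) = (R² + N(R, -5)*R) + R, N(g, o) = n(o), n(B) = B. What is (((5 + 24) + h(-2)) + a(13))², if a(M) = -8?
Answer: 1089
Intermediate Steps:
N(g, o) = o
h(R) = R² - 4*R (h(R) = (R² - 5*R) + R = R² - 4*R)
(((5 + 24) + h(-2)) + a(13))² = (((5 + 24) - 2*(-4 - 2)) - 8)² = ((29 - 2*(-6)) - 8)² = ((29 + 12) - 8)² = (41 - 8)² = 33² = 1089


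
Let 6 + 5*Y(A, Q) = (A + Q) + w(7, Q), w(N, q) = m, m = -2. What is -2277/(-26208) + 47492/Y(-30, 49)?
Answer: 691486303/32032 ≈ 21587.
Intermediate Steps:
w(N, q) = -2
Y(A, Q) = -8/5 + A/5 + Q/5 (Y(A, Q) = -6/5 + ((A + Q) - 2)/5 = -6/5 + (-2 + A + Q)/5 = -6/5 + (-⅖ + A/5 + Q/5) = -8/5 + A/5 + Q/5)
-2277/(-26208) + 47492/Y(-30, 49) = -2277/(-26208) + 47492/(-8/5 + (⅕)*(-30) + (⅕)*49) = -2277*(-1/26208) + 47492/(-8/5 - 6 + 49/5) = 253/2912 + 47492/(11/5) = 253/2912 + 47492*(5/11) = 253/2912 + 237460/11 = 691486303/32032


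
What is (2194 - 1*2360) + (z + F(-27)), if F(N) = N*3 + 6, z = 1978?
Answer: 1737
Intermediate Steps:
F(N) = 6 + 3*N (F(N) = 3*N + 6 = 6 + 3*N)
(2194 - 1*2360) + (z + F(-27)) = (2194 - 1*2360) + (1978 + (6 + 3*(-27))) = (2194 - 2360) + (1978 + (6 - 81)) = -166 + (1978 - 75) = -166 + 1903 = 1737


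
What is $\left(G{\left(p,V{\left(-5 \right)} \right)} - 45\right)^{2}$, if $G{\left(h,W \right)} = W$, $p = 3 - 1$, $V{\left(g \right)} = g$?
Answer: $2500$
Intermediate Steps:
$p = 2$
$\left(G{\left(p,V{\left(-5 \right)} \right)} - 45\right)^{2} = \left(-5 - 45\right)^{2} = \left(-50\right)^{2} = 2500$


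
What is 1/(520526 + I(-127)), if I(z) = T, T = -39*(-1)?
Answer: 1/520565 ≈ 1.9210e-6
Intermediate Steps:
T = 39
I(z) = 39
1/(520526 + I(-127)) = 1/(520526 + 39) = 1/520565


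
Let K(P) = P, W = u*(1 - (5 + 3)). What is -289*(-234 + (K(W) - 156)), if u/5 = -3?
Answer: 82365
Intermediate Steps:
u = -15 (u = 5*(-3) = -15)
W = 105 (W = -15*(1 - (5 + 3)) = -15*(1 - 1*8) = -15*(1 - 8) = -15*(-7) = 105)
-289*(-234 + (K(W) - 156)) = -289*(-234 + (105 - 156)) = -289*(-234 - 51) = -289*(-285) = 82365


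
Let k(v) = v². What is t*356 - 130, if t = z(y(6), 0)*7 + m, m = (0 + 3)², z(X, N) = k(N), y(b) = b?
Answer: 3074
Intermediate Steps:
z(X, N) = N²
m = 9 (m = 3² = 9)
t = 9 (t = 0²*7 + 9 = 0*7 + 9 = 0 + 9 = 9)
t*356 - 130 = 9*356 - 130 = 3204 - 130 = 3074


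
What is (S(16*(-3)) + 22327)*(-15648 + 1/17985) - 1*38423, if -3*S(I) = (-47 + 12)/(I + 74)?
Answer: -490174528916029/1402830 ≈ -3.4942e+8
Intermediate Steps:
S(I) = 35/(3*(74 + I)) (S(I) = -(-47 + 12)/(3*(I + 74)) = -(-35)/(3*(74 + I)) = 35/(3*(74 + I)))
(S(16*(-3)) + 22327)*(-15648 + 1/17985) - 1*38423 = (35/(3*(74 + 16*(-3))) + 22327)*(-15648 + 1/17985) - 1*38423 = (35/(3*(74 - 48)) + 22327)*(-15648 + 1/17985) - 38423 = ((35/3)/26 + 22327)*(-281429279/17985) - 38423 = ((35/3)*(1/26) + 22327)*(-281429279/17985) - 38423 = (35/78 + 22327)*(-281429279/17985) - 38423 = (1741541/78)*(-281429279/17985) - 38423 = -490120627978939/1402830 - 38423 = -490174528916029/1402830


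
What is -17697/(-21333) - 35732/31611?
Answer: -67616963/224785821 ≈ -0.30081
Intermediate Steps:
-17697/(-21333) - 35732/31611 = -17697*(-1/21333) - 35732*1/31611 = 5899/7111 - 35732/31611 = -67616963/224785821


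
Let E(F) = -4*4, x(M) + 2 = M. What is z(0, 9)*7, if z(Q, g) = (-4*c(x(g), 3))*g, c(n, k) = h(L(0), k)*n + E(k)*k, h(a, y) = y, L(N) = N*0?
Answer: 6804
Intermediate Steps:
L(N) = 0
x(M) = -2 + M
E(F) = -16
c(n, k) = -16*k + k*n (c(n, k) = k*n - 16*k = -16*k + k*n)
z(Q, g) = g*(216 - 12*g) (z(Q, g) = (-12*(-16 + (-2 + g)))*g = (-12*(-18 + g))*g = (-4*(-54 + 3*g))*g = (216 - 12*g)*g = g*(216 - 12*g))
z(0, 9)*7 = (12*9*(18 - 1*9))*7 = (12*9*(18 - 9))*7 = (12*9*9)*7 = 972*7 = 6804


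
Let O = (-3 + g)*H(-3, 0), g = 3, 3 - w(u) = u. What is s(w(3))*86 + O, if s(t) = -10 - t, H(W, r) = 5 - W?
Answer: -860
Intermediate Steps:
w(u) = 3 - u
O = 0 (O = (-3 + 3)*(5 - 1*(-3)) = 0*(5 + 3) = 0*8 = 0)
s(w(3))*86 + O = (-10 - (3 - 1*3))*86 + 0 = (-10 - (3 - 3))*86 + 0 = (-10 - 1*0)*86 + 0 = (-10 + 0)*86 + 0 = -10*86 + 0 = -860 + 0 = -860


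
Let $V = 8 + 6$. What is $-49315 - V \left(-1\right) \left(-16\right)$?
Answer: $-49539$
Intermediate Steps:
$V = 14$
$-49315 - V \left(-1\right) \left(-16\right) = -49315 - 14 \left(-1\right) \left(-16\right) = -49315 - \left(-14\right) \left(-16\right) = -49315 - 224 = -49539$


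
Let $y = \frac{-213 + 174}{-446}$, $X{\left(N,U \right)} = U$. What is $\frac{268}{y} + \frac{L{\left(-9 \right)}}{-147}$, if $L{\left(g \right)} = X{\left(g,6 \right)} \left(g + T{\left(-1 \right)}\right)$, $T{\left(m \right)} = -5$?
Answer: $\frac{836852}{273} \approx 3065.4$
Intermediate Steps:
$L{\left(g \right)} = -30 + 6 g$ ($L{\left(g \right)} = 6 \left(g - 5\right) = 6 \left(-5 + g\right) = -30 + 6 g$)
$y = \frac{39}{446}$ ($y = \left(-39\right) \left(- \frac{1}{446}\right) = \frac{39}{446} \approx 0.087444$)
$\frac{268}{y} + \frac{L{\left(-9 \right)}}{-147} = \frac{268}{\frac{39}{446}} + \frac{-30 + 6 \left(-9\right)}{-147} = 268 \cdot \frac{446}{39} + \left(-30 - 54\right) \left(- \frac{1}{147}\right) = \frac{119528}{39} - - \frac{4}{7} = \frac{119528}{39} + \frac{4}{7} = \frac{836852}{273}$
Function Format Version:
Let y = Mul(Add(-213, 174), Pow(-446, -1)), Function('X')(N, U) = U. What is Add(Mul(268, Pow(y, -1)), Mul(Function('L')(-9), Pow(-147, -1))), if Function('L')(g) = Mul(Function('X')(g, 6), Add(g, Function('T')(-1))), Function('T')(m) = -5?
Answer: Rational(836852, 273) ≈ 3065.4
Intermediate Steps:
Function('L')(g) = Add(-30, Mul(6, g)) (Function('L')(g) = Mul(6, Add(g, -5)) = Mul(6, Add(-5, g)) = Add(-30, Mul(6, g)))
y = Rational(39, 446) (y = Mul(-39, Rational(-1, 446)) = Rational(39, 446) ≈ 0.087444)
Add(Mul(268, Pow(y, -1)), Mul(Function('L')(-9), Pow(-147, -1))) = Add(Mul(268, Pow(Rational(39, 446), -1)), Mul(Add(-30, Mul(6, -9)), Pow(-147, -1))) = Add(Mul(268, Rational(446, 39)), Mul(Add(-30, -54), Rational(-1, 147))) = Add(Rational(119528, 39), Mul(-84, Rational(-1, 147))) = Add(Rational(119528, 39), Rational(4, 7)) = Rational(836852, 273)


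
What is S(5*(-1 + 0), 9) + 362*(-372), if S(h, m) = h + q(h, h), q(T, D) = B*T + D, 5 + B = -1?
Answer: -134644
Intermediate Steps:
B = -6 (B = -5 - 1 = -6)
q(T, D) = D - 6*T (q(T, D) = -6*T + D = D - 6*T)
S(h, m) = -4*h (S(h, m) = h + (h - 6*h) = h - 5*h = -4*h)
S(5*(-1 + 0), 9) + 362*(-372) = -20*(-1 + 0) + 362*(-372) = -20*(-1) - 134664 = -4*(-5) - 134664 = 20 - 134664 = -134644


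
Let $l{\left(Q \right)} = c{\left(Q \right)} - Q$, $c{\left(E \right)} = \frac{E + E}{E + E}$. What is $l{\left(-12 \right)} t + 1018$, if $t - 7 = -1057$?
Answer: $-12632$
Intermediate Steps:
$t = -1050$ ($t = 7 - 1057 = -1050$)
$c{\left(E \right)} = 1$ ($c{\left(E \right)} = \frac{2 E}{2 E} = 2 E \frac{1}{2 E} = 1$)
$l{\left(Q \right)} = 1 - Q$
$l{\left(-12 \right)} t + 1018 = \left(1 - -12\right) \left(-1050\right) + 1018 = \left(1 + 12\right) \left(-1050\right) + 1018 = 13 \left(-1050\right) + 1018 = -13650 + 1018 = -12632$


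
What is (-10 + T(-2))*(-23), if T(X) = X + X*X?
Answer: 184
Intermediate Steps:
T(X) = X + X²
(-10 + T(-2))*(-23) = (-10 - 2*(1 - 2))*(-23) = (-10 - 2*(-1))*(-23) = (-10 + 2)*(-23) = -8*(-23) = 184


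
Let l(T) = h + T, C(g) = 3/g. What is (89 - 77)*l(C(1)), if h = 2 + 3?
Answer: 96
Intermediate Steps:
h = 5
l(T) = 5 + T
(89 - 77)*l(C(1)) = (89 - 77)*(5 + 3/1) = 12*(5 + 3*1) = 12*(5 + 3) = 12*8 = 96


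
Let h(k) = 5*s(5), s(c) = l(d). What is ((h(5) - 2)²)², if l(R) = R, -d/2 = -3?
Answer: 614656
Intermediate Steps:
d = 6 (d = -2*(-3) = 6)
s(c) = 6
h(k) = 30 (h(k) = 5*6 = 30)
((h(5) - 2)²)² = ((30 - 2)²)² = (28²)² = 784² = 614656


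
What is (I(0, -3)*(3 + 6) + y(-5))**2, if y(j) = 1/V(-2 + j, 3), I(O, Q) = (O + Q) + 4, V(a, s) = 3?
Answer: 784/9 ≈ 87.111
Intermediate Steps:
I(O, Q) = 4 + O + Q
y(j) = 1/3
(I(0, -3)*(3 + 6) + y(-5))**2 = ((4 + 0 - 3)*(3 + 6) + 1/3)**2 = (1*9 + 1/3)**2 = (9 + 1/3)**2 = (28/3)**2 = 784/9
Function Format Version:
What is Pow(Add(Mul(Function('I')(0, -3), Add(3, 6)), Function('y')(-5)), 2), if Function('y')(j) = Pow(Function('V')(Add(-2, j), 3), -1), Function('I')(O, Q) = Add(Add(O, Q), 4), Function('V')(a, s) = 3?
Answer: Rational(784, 9) ≈ 87.111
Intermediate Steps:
Function('I')(O, Q) = Add(4, O, Q)
Function('y')(j) = Rational(1, 3) (Function('y')(j) = Pow(3, -1) = Rational(1, 3))
Pow(Add(Mul(Function('I')(0, -3), Add(3, 6)), Function('y')(-5)), 2) = Pow(Add(Mul(Add(4, 0, -3), Add(3, 6)), Rational(1, 3)), 2) = Pow(Add(Mul(1, 9), Rational(1, 3)), 2) = Pow(Add(9, Rational(1, 3)), 2) = Pow(Rational(28, 3), 2) = Rational(784, 9)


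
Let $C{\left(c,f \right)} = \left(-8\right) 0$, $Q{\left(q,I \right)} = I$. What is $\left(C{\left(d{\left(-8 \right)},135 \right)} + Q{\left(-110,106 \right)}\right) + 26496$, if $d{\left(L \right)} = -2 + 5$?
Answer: $26602$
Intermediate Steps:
$d{\left(L \right)} = 3$
$C{\left(c,f \right)} = 0$
$\left(C{\left(d{\left(-8 \right)},135 \right)} + Q{\left(-110,106 \right)}\right) + 26496 = \left(0 + 106\right) + 26496 = 106 + 26496 = 26602$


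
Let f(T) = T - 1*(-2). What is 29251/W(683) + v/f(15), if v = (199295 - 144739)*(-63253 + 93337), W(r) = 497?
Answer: 815708061155/8449 ≈ 9.6545e+7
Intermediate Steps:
v = 1641262704 (v = 54556*30084 = 1641262704)
f(T) = 2 + T (f(T) = T + 2 = 2 + T)
29251/W(683) + v/f(15) = 29251/497 + 1641262704/(2 + 15) = 29251*(1/497) + 1641262704/17 = 29251/497 + 1641262704*(1/17) = 29251/497 + 1641262704/17 = 815708061155/8449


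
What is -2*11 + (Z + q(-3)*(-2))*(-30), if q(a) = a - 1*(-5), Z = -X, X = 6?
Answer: 278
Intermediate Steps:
Z = -6 (Z = -1*6 = -6)
q(a) = 5 + a (q(a) = a + 5 = 5 + a)
-2*11 + (Z + q(-3)*(-2))*(-30) = -2*11 + (-6 + (5 - 3)*(-2))*(-30) = -22 + (-6 + 2*(-2))*(-30) = -22 + (-6 - 4)*(-30) = -22 - 10*(-30) = -22 + 300 = 278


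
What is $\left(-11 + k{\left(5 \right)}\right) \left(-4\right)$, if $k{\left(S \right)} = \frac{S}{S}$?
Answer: $40$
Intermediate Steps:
$k{\left(S \right)} = 1$
$\left(-11 + k{\left(5 \right)}\right) \left(-4\right) = \left(-11 + 1\right) \left(-4\right) = \left(-10\right) \left(-4\right) = 40$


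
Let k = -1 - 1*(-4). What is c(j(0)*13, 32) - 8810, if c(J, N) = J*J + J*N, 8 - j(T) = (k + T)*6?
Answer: 3930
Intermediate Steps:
k = 3 (k = -1 + 4 = 3)
j(T) = -10 - 6*T (j(T) = 8 - (3 + T)*6 = 8 - (18 + 6*T) = 8 + (-18 - 6*T) = -10 - 6*T)
c(J, N) = J² + J*N
c(j(0)*13, 32) - 8810 = ((-10 - 6*0)*13)*((-10 - 6*0)*13 + 32) - 8810 = ((-10 + 0)*13)*((-10 + 0)*13 + 32) - 8810 = (-10*13)*(-10*13 + 32) - 8810 = -130*(-130 + 32) - 8810 = -130*(-98) - 8810 = 12740 - 8810 = 3930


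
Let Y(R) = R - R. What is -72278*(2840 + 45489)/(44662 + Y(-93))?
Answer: -1746561731/22331 ≈ -78212.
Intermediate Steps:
Y(R) = 0
-72278*(2840 + 45489)/(44662 + Y(-93)) = -72278*(2840 + 45489)/(44662 + 0) = -72278/(44662/48329) = -72278/(44662*(1/48329)) = -72278/44662/48329 = -72278*48329/44662 = -1746561731/22331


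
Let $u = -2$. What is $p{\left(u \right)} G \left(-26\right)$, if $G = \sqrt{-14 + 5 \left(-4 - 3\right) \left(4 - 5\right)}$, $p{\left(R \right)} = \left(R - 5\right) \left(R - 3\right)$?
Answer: $- 910 \sqrt{21} \approx -4170.1$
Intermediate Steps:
$p{\left(R \right)} = \left(-5 + R\right) \left(-3 + R\right)$
$G = \sqrt{21}$ ($G = \sqrt{-14 + 5 \left(\left(-7\right) \left(-1\right)\right)} = \sqrt{-14 + 5 \cdot 7} = \sqrt{-14 + 35} = \sqrt{21} \approx 4.5826$)
$p{\left(u \right)} G \left(-26\right) = \left(15 + \left(-2\right)^{2} - -16\right) \sqrt{21} \left(-26\right) = \left(15 + 4 + 16\right) \sqrt{21} \left(-26\right) = 35 \sqrt{21} \left(-26\right) = - 910 \sqrt{21}$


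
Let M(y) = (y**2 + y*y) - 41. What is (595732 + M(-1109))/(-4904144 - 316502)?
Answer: -3055453/5220646 ≈ -0.58526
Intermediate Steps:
M(y) = -41 + 2*y**2 (M(y) = (y**2 + y**2) - 41 = 2*y**2 - 41 = -41 + 2*y**2)
(595732 + M(-1109))/(-4904144 - 316502) = (595732 + (-41 + 2*(-1109)**2))/(-4904144 - 316502) = (595732 + (-41 + 2*1229881))/(-5220646) = (595732 + (-41 + 2459762))*(-1/5220646) = (595732 + 2459721)*(-1/5220646) = 3055453*(-1/5220646) = -3055453/5220646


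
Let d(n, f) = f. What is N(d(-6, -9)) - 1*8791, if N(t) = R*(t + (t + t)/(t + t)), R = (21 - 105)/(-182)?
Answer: -114331/13 ≈ -8794.7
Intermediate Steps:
R = 6/13 (R = -84*(-1/182) = 6/13 ≈ 0.46154)
N(t) = 6/13 + 6*t/13 (N(t) = 6*(t + (t + t)/(t + t))/13 = 6*(t + (2*t)/((2*t)))/13 = 6*(t + (2*t)*(1/(2*t)))/13 = 6*(t + 1)/13 = 6*(1 + t)/13 = 6/13 + 6*t/13)
N(d(-6, -9)) - 1*8791 = (6/13 + (6/13)*(-9)) - 1*8791 = (6/13 - 54/13) - 8791 = -48/13 - 8791 = -114331/13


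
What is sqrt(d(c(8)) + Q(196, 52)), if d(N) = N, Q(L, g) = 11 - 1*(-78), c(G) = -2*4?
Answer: 9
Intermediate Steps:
c(G) = -8
Q(L, g) = 89 (Q(L, g) = 11 + 78 = 89)
sqrt(d(c(8)) + Q(196, 52)) = sqrt(-8 + 89) = sqrt(81) = 9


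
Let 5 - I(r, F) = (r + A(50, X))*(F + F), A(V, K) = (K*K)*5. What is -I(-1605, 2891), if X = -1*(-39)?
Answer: 34691995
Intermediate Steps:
X = 39
A(V, K) = 5*K**2 (A(V, K) = K**2*5 = 5*K**2)
I(r, F) = 5 - 2*F*(7605 + r) (I(r, F) = 5 - (r + 5*39**2)*(F + F) = 5 - (r + 5*1521)*2*F = 5 - (r + 7605)*2*F = 5 - (7605 + r)*2*F = 5 - 2*F*(7605 + r))
-I(-1605, 2891) = -(5 - 15210*2891 - 2*2891*(-1605)) = -(5 - 43972110 + 9280110) = -1*(-34691995) = 34691995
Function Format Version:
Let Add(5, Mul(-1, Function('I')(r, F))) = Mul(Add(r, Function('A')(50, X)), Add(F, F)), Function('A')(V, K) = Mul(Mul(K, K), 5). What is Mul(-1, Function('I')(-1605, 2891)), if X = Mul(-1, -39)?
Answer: 34691995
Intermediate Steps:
X = 39
Function('A')(V, K) = Mul(5, Pow(K, 2)) (Function('A')(V, K) = Mul(Pow(K, 2), 5) = Mul(5, Pow(K, 2)))
Function('I')(r, F) = Add(5, Mul(-2, F, Add(7605, r))) (Function('I')(r, F) = Add(5, Mul(-1, Mul(Add(r, Mul(5, Pow(39, 2))), Add(F, F)))) = Add(5, Mul(-1, Mul(Add(r, Mul(5, 1521)), Mul(2, F)))) = Add(5, Mul(-1, Mul(Add(r, 7605), Mul(2, F)))) = Add(5, Mul(-1, Mul(Add(7605, r), Mul(2, F)))) = Add(5, Mul(-1, Mul(2, F, Add(7605, r)))) = Add(5, Mul(-2, F, Add(7605, r))))
Mul(-1, Function('I')(-1605, 2891)) = Mul(-1, Add(5, Mul(-15210, 2891), Mul(-2, 2891, -1605))) = Mul(-1, Add(5, -43972110, 9280110)) = Mul(-1, -34691995) = 34691995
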